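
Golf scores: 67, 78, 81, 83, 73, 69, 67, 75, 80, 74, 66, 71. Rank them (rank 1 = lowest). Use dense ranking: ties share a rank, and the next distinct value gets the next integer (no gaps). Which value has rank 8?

78

Sorted (ascending): 66, 67, 67, 69, 71, 73, 74, 75, 78, 80, 81, 83
The 2 values of 67 share dense rank 2.
Remaining distinct values take the next consecutive integers.
Rank 8 → value 78.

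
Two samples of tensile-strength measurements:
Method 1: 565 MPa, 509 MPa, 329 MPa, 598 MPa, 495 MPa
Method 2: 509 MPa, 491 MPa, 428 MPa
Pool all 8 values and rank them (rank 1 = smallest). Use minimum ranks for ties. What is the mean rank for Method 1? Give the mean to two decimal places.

Sorted (ascending): 329, 428, 491, 495, 509, 509, 565, 598
The 2 values of 509 occupy positions 5–6 → each gets rank 5.
Method 1 values → pooled ranks: 565→7, 509→5, 329→1, 598→8, 495→4
Mean rank = (7 + 5 + 1 + 8 + 4) / 5 = 5.00

5.00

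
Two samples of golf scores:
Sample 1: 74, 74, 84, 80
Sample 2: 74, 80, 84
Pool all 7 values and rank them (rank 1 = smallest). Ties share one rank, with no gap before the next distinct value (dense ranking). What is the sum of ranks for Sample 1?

7

Sorted (ascending): 74, 74, 74, 80, 80, 84, 84
The 3 values of 74 share dense rank 1.
The 2 values of 80 share dense rank 2.
The 2 values of 84 share dense rank 3.
Sample 1 values → pooled ranks: 74→1, 74→1, 84→3, 80→2
Rank sum = 1 + 1 + 3 + 2 = 7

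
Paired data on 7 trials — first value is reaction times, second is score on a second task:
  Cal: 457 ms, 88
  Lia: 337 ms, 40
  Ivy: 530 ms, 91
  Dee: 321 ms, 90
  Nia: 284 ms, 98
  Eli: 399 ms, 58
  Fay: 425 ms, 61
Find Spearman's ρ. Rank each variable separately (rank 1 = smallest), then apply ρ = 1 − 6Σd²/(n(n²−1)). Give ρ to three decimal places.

-0.107

Ranks of variable 1: 6, 3, 7, 2, 1, 4, 5
Ranks of variable 2: 4, 1, 6, 5, 7, 2, 3
d = r₁ − r₂: 2, 2, 1, -3, -6, 2, 2
d²: 4, 4, 1, 9, 36, 4, 4; Σd² = 62
ρ = 1 − 6·62/(7·48) = 1 − 372/336 = -0.107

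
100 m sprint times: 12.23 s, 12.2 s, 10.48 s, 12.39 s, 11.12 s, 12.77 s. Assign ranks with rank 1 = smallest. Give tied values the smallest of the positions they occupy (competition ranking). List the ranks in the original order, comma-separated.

4, 3, 1, 5, 2, 6

Sorted (ascending): 10.48, 11.12, 12.2, 12.23, 12.39, 12.77
No ties — each value takes its position as its rank.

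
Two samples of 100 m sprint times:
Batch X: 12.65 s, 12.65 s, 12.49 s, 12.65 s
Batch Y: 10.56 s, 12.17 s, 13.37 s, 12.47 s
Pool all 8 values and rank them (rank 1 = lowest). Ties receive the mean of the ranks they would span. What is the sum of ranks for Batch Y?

14

Sorted (ascending): 10.56, 12.17, 12.47, 12.49, 12.65, 12.65, 12.65, 13.37
The 3 values of 12.65 occupy positions 5–7 → average rank 6.
Batch Y values → pooled ranks: 10.56→1, 12.17→2, 13.37→8, 12.47→3
Rank sum = 1 + 2 + 8 + 3 = 14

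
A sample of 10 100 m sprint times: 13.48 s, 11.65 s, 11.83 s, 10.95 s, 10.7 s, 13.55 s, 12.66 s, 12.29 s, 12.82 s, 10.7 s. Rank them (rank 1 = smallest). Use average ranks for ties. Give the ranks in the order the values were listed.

9, 4, 5, 3, 1.5, 10, 7, 6, 8, 1.5

Sorted (ascending): 10.7, 10.7, 10.95, 11.65, 11.83, 12.29, 12.66, 12.82, 13.48, 13.55
The 2 values of 10.7 occupy positions 1–2 → average rank (1+2)/2 = 1.5.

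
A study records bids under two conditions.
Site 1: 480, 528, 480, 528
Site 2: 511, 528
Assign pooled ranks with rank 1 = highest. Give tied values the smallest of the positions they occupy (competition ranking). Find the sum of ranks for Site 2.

Sorted (descending): 528, 528, 528, 511, 480, 480
The 3 values of 528 occupy positions 1–3 → each gets rank 1.
The 2 values of 480 occupy positions 5–6 → each gets rank 5.
Site 2 values → pooled ranks: 511→4, 528→1
Rank sum = 4 + 1 = 5

5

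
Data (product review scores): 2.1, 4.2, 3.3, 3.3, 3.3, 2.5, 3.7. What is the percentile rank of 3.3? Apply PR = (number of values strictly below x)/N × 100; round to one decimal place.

N = 7.
Strictly below 3.3: 2. Equal to 3.3: 3.
PR = 2/7 × 100 = 28.6

28.6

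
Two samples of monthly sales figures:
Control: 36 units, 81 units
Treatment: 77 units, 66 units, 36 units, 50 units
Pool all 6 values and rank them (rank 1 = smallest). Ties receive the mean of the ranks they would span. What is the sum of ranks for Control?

Sorted (ascending): 36, 36, 50, 66, 77, 81
The 2 values of 36 occupy positions 1–2 → average rank (1+2)/2 = 1.5.
Control values → pooled ranks: 36→1.5, 81→6
Rank sum = 1.5 + 6 = 7.5

7.5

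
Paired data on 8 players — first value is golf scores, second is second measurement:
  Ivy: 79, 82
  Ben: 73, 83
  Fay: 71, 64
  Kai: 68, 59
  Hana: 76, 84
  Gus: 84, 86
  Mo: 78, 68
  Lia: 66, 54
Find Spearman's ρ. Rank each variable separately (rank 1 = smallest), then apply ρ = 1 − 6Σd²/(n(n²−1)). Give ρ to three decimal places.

0.810

Ranks of variable 1: 7, 4, 3, 2, 5, 8, 6, 1
Ranks of variable 2: 5, 6, 3, 2, 7, 8, 4, 1
d = r₁ − r₂: 2, -2, 0, 0, -2, 0, 2, 0
d²: 4, 4, 0, 0, 4, 0, 4, 0; Σd² = 16
ρ = 1 − 6·16/(8·63) = 1 − 96/504 = 0.810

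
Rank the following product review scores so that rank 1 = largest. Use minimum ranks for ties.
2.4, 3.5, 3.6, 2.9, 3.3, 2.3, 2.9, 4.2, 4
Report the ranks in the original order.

8, 4, 3, 6, 5, 9, 6, 1, 2

Sorted (descending): 4.2, 4, 3.6, 3.5, 3.3, 2.9, 2.9, 2.4, 2.3
The 2 values of 2.9 occupy positions 6–7 → each gets rank 6.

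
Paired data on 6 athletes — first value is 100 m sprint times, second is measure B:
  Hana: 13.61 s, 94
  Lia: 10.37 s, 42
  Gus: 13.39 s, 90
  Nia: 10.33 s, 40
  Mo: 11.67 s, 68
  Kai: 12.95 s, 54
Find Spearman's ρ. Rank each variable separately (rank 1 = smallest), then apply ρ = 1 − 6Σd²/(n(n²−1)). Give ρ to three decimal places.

Ranks of variable 1: 6, 2, 5, 1, 3, 4
Ranks of variable 2: 6, 2, 5, 1, 4, 3
d = r₁ − r₂: 0, 0, 0, 0, -1, 1
d²: 0, 0, 0, 0, 1, 1; Σd² = 2
ρ = 1 − 6·2/(6·35) = 1 − 12/210 = 0.943

0.943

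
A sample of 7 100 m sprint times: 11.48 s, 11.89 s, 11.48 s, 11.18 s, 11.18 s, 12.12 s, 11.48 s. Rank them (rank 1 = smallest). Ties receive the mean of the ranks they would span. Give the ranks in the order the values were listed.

Sorted (ascending): 11.18, 11.18, 11.48, 11.48, 11.48, 11.89, 12.12
The 2 values of 11.18 occupy positions 1–2 → average rank (1+2)/2 = 1.5.
The 3 values of 11.48 occupy positions 3–5 → average rank 4.

4, 6, 4, 1.5, 1.5, 7, 4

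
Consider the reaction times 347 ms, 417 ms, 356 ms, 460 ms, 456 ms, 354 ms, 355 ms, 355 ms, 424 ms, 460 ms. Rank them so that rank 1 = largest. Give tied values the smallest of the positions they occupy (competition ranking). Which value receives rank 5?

417

Sorted (descending): 460, 460, 456, 424, 417, 356, 355, 355, 354, 347
The 2 values of 460 occupy positions 1–2 → each gets rank 1.
The 2 values of 355 occupy positions 7–8 → each gets rank 7.
Rank 5 → value 417.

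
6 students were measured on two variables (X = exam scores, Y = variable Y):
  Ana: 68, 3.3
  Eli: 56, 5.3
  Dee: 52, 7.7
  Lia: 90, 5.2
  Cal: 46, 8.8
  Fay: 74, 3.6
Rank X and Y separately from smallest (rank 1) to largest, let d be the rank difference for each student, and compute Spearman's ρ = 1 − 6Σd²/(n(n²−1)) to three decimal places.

-0.771

Ranks of variable 1: 4, 3, 2, 6, 1, 5
Ranks of variable 2: 1, 4, 5, 3, 6, 2
d = r₁ − r₂: 3, -1, -3, 3, -5, 3
d²: 9, 1, 9, 9, 25, 9; Σd² = 62
ρ = 1 − 6·62/(6·35) = 1 − 372/210 = -0.771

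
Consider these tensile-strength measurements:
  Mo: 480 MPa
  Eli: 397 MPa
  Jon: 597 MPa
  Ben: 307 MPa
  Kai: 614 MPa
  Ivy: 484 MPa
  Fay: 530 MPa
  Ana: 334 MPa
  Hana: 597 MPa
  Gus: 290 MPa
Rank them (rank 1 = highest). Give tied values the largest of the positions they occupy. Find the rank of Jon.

3

Sorted (descending): 614, 597, 597, 530, 484, 480, 397, 334, 307, 290
The 2 values of 597 occupy positions 2–3 → each gets rank 3.
Jon has value 597 MPa → rank 3.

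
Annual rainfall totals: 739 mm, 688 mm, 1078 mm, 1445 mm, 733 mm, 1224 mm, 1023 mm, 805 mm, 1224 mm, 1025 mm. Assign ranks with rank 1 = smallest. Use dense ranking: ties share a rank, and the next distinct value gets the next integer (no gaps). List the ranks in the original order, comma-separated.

Sorted (ascending): 688, 733, 739, 805, 1023, 1025, 1078, 1224, 1224, 1445
The 2 values of 1224 share dense rank 8.
Remaining distinct values take the next consecutive integers.

3, 1, 7, 9, 2, 8, 5, 4, 8, 6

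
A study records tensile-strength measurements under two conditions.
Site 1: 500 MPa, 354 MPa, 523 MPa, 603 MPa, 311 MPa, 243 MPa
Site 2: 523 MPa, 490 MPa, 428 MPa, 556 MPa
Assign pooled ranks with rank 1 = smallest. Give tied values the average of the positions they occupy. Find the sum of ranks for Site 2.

Sorted (ascending): 243, 311, 354, 428, 490, 500, 523, 523, 556, 603
The 2 values of 523 occupy positions 7–8 → average rank (7+8)/2 = 7.5.
Site 2 values → pooled ranks: 523→7.5, 490→5, 428→4, 556→9
Rank sum = 7.5 + 5 + 4 + 9 = 25.5

25.5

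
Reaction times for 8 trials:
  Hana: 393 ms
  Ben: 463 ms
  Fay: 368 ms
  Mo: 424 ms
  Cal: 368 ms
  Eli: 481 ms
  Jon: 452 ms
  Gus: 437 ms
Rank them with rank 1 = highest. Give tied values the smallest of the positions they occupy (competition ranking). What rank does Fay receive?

7

Sorted (descending): 481, 463, 452, 437, 424, 393, 368, 368
The 2 values of 368 occupy positions 7–8 → each gets rank 7.
Fay has value 368 ms → rank 7.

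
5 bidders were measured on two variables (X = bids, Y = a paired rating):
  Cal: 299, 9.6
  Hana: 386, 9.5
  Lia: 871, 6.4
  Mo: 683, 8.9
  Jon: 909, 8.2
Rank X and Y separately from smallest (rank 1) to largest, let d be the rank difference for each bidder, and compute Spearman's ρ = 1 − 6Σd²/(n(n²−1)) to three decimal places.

Ranks of variable 1: 1, 2, 4, 3, 5
Ranks of variable 2: 5, 4, 1, 3, 2
d = r₁ − r₂: -4, -2, 3, 0, 3
d²: 16, 4, 9, 0, 9; Σd² = 38
ρ = 1 − 6·38/(5·24) = 1 − 228/120 = -0.900

-0.900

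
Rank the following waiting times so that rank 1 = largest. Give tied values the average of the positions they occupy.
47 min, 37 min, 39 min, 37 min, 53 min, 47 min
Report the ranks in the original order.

2.5, 5.5, 4, 5.5, 1, 2.5

Sorted (descending): 53, 47, 47, 39, 37, 37
The 2 values of 47 occupy positions 2–3 → average rank (2+3)/2 = 2.5.
The 2 values of 37 occupy positions 5–6 → average rank (5+6)/2 = 5.5.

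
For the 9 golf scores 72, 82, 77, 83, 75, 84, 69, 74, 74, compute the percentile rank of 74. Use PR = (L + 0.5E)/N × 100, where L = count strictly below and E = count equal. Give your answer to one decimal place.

N = 9.
Strictly below 74: 2. Equal to 74: 2.
PR = (2 + 0.5·2)/9 × 100 = 33.3

33.3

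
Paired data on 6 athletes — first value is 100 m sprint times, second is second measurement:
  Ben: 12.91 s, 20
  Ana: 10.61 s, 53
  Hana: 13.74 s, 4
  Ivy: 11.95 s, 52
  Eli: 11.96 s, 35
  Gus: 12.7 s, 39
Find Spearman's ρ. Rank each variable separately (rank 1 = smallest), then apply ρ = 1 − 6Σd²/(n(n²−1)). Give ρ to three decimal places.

Ranks of variable 1: 5, 1, 6, 2, 3, 4
Ranks of variable 2: 2, 6, 1, 5, 3, 4
d = r₁ − r₂: 3, -5, 5, -3, 0, 0
d²: 9, 25, 25, 9, 0, 0; Σd² = 68
ρ = 1 − 6·68/(6·35) = 1 − 408/210 = -0.943

-0.943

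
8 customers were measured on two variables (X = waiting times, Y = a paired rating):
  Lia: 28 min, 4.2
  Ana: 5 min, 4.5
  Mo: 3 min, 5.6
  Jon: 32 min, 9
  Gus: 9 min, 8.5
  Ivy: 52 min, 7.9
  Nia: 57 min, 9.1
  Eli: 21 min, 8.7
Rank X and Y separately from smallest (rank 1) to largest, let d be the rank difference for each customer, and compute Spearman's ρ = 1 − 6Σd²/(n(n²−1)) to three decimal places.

Ranks of variable 1: 5, 2, 1, 6, 3, 7, 8, 4
Ranks of variable 2: 1, 2, 3, 7, 5, 4, 8, 6
d = r₁ − r₂: 4, 0, -2, -1, -2, 3, 0, -2
d²: 16, 0, 4, 1, 4, 9, 0, 4; Σd² = 38
ρ = 1 − 6·38/(8·63) = 1 − 228/504 = 0.548

0.548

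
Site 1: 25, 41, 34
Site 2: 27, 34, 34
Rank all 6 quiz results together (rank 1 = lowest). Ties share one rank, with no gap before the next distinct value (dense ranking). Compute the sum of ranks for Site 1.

Sorted (ascending): 25, 27, 34, 34, 34, 41
The 3 values of 34 share dense rank 3.
Remaining distinct values take the next consecutive integers.
Site 1 values → pooled ranks: 25→1, 41→4, 34→3
Rank sum = 1 + 4 + 3 = 8

8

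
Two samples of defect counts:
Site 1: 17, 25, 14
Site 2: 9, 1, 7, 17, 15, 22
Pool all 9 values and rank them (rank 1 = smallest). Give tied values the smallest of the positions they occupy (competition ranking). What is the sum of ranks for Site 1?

Sorted (ascending): 1, 7, 9, 14, 15, 17, 17, 22, 25
The 2 values of 17 occupy positions 6–7 → each gets rank 6.
Site 1 values → pooled ranks: 17→6, 25→9, 14→4
Rank sum = 6 + 9 + 4 = 19

19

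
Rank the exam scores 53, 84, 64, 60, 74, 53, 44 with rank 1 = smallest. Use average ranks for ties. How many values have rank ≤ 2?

1

Sorted (ascending): 44, 53, 53, 60, 64, 74, 84
The 2 values of 53 occupy positions 2–3 → average rank (2+3)/2 = 2.5.
Ranks ≤ 2: {1} → 1 value.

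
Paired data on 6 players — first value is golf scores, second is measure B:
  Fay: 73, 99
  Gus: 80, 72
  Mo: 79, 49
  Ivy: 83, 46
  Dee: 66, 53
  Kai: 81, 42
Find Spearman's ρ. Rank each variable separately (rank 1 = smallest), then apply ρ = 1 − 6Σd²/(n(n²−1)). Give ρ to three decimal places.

-0.657

Ranks of variable 1: 2, 4, 3, 6, 1, 5
Ranks of variable 2: 6, 5, 3, 2, 4, 1
d = r₁ − r₂: -4, -1, 0, 4, -3, 4
d²: 16, 1, 0, 16, 9, 16; Σd² = 58
ρ = 1 − 6·58/(6·35) = 1 − 348/210 = -0.657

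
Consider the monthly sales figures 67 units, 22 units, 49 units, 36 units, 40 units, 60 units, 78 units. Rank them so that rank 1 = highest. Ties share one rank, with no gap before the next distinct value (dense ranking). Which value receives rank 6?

Sorted (descending): 78, 67, 60, 49, 40, 36, 22
No ties — each value takes its position as its rank.
Rank 6 → value 36.

36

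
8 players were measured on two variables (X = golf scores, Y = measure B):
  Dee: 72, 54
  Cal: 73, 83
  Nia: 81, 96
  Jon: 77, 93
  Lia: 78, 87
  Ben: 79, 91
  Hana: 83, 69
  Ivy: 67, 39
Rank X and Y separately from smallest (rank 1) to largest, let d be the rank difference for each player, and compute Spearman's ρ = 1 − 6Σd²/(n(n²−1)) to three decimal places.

0.571

Ranks of variable 1: 2, 3, 7, 4, 5, 6, 8, 1
Ranks of variable 2: 2, 4, 8, 7, 5, 6, 3, 1
d = r₁ − r₂: 0, -1, -1, -3, 0, 0, 5, 0
d²: 0, 1, 1, 9, 0, 0, 25, 0; Σd² = 36
ρ = 1 − 6·36/(8·63) = 1 − 216/504 = 0.571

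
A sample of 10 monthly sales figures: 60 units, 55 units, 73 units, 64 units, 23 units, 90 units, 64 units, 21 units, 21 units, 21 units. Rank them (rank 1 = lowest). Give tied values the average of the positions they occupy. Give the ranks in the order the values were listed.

6, 5, 9, 7.5, 4, 10, 7.5, 2, 2, 2

Sorted (ascending): 21, 21, 21, 23, 55, 60, 64, 64, 73, 90
The 3 values of 21 occupy positions 1–3 → average rank 2.
The 2 values of 64 occupy positions 7–8 → average rank (7+8)/2 = 7.5.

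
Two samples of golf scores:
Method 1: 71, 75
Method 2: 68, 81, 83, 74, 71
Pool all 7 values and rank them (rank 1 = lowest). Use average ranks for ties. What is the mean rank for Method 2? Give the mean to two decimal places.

4.10

Sorted (ascending): 68, 71, 71, 74, 75, 81, 83
The 2 values of 71 occupy positions 2–3 → average rank (2+3)/2 = 2.5.
Method 2 values → pooled ranks: 68→1, 81→6, 83→7, 74→4, 71→2.5
Mean rank = (1 + 6 + 7 + 4 + 2.5) / 5 = 4.10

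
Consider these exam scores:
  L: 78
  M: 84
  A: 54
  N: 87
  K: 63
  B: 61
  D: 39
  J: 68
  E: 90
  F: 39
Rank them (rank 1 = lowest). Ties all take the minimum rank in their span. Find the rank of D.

Sorted (ascending): 39, 39, 54, 61, 63, 68, 78, 84, 87, 90
The 2 values of 39 occupy positions 1–2 → each gets rank 1.
D has value 39 → rank 1.

1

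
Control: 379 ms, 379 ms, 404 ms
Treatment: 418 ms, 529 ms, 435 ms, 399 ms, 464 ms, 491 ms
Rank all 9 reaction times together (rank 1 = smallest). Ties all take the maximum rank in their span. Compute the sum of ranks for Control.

8

Sorted (ascending): 379, 379, 399, 404, 418, 435, 464, 491, 529
The 2 values of 379 occupy positions 1–2 → each gets rank 2.
Control values → pooled ranks: 379→2, 379→2, 404→4
Rank sum = 2 + 2 + 4 = 8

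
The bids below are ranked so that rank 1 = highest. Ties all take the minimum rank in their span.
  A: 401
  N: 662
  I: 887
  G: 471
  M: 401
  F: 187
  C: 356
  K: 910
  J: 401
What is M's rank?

Sorted (descending): 910, 887, 662, 471, 401, 401, 401, 356, 187
The 3 values of 401 occupy positions 5–7 → each gets rank 5.
M has value 401 → rank 5.

5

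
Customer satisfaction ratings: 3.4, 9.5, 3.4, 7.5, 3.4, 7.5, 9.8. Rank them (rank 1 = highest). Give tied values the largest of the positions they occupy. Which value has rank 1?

9.8

Sorted (descending): 9.8, 9.5, 7.5, 7.5, 3.4, 3.4, 3.4
The 2 values of 7.5 occupy positions 3–4 → each gets rank 4.
The 3 values of 3.4 occupy positions 5–7 → each gets rank 7.
Rank 1 → value 9.8.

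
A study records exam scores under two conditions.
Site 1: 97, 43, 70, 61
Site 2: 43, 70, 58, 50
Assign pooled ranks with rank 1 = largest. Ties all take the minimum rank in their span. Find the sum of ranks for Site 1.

Sorted (descending): 97, 70, 70, 61, 58, 50, 43, 43
The 2 values of 70 occupy positions 2–3 → each gets rank 2.
The 2 values of 43 occupy positions 7–8 → each gets rank 7.
Site 1 values → pooled ranks: 97→1, 43→7, 70→2, 61→4
Rank sum = 1 + 7 + 2 + 4 = 14

14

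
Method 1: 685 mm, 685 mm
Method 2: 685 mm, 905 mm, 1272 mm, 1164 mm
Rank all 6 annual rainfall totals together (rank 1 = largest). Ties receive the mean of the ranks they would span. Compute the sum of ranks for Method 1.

Sorted (descending): 1272, 1164, 905, 685, 685, 685
The 3 values of 685 occupy positions 4–6 → average rank 5.
Method 1 values → pooled ranks: 685→5, 685→5
Rank sum = 5 + 5 = 10

10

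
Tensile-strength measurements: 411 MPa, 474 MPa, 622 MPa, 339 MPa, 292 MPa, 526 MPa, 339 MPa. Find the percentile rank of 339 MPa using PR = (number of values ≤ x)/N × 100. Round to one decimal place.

42.9

N = 7.
Strictly below 339: 1. Equal to 339: 2.
PR = 3/7 × 100 = 42.9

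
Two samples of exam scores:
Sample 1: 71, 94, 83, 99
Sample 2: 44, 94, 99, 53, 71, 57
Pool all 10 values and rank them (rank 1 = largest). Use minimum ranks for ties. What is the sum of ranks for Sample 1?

15

Sorted (descending): 99, 99, 94, 94, 83, 71, 71, 57, 53, 44
The 2 values of 99 occupy positions 1–2 → each gets rank 1.
The 2 values of 94 occupy positions 3–4 → each gets rank 3.
The 2 values of 71 occupy positions 6–7 → each gets rank 6.
Sample 1 values → pooled ranks: 71→6, 94→3, 83→5, 99→1
Rank sum = 6 + 3 + 5 + 1 = 15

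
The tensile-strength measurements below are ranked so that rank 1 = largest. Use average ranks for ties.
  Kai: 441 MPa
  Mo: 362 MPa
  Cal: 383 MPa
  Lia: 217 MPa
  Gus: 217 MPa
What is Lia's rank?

4.5

Sorted (descending): 441, 383, 362, 217, 217
The 2 values of 217 occupy positions 4–5 → average rank (4+5)/2 = 4.5.
Lia has value 217 MPa → rank 4.5.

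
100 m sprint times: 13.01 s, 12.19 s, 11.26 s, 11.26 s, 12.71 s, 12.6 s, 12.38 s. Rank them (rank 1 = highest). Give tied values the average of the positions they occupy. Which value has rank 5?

Sorted (descending): 13.01, 12.71, 12.6, 12.38, 12.19, 11.26, 11.26
The 2 values of 11.26 occupy positions 6–7 → average rank (6+7)/2 = 6.5.
Rank 5 → value 12.19.

12.19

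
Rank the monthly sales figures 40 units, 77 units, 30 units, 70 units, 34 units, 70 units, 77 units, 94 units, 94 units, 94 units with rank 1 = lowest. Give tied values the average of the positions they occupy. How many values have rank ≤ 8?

7

Sorted (ascending): 30, 34, 40, 70, 70, 77, 77, 94, 94, 94
The 2 values of 70 occupy positions 4–5 → average rank (4+5)/2 = 4.5.
The 2 values of 77 occupy positions 6–7 → average rank (6+7)/2 = 6.5.
The 3 values of 94 occupy positions 8–10 → average rank 9.
Ranks ≤ 8: {1, 2, 3, 4.5, 4.5, 6.5, 6.5} → 7 values.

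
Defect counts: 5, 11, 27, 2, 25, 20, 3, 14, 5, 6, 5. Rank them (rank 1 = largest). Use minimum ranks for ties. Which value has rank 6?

6

Sorted (descending): 27, 25, 20, 14, 11, 6, 5, 5, 5, 3, 2
The 3 values of 5 occupy positions 7–9 → each gets rank 7.
Rank 6 → value 6.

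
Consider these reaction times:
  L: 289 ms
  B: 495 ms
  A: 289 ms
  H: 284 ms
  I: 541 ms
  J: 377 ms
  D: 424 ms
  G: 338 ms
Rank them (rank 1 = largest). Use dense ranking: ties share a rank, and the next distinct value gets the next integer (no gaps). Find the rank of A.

Sorted (descending): 541, 495, 424, 377, 338, 289, 289, 284
The 2 values of 289 share dense rank 6.
Remaining distinct values take the next consecutive integers.
A has value 289 ms → rank 6.

6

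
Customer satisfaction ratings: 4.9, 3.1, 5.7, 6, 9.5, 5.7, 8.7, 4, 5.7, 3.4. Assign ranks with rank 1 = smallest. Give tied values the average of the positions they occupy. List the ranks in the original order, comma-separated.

4, 1, 6, 8, 10, 6, 9, 3, 6, 2

Sorted (ascending): 3.1, 3.4, 4, 4.9, 5.7, 5.7, 5.7, 6, 8.7, 9.5
The 3 values of 5.7 occupy positions 5–7 → average rank 6.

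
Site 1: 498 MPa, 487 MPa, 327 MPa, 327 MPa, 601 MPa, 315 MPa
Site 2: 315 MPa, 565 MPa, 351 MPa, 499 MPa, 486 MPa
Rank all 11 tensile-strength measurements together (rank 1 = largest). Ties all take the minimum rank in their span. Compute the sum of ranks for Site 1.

Sorted (descending): 601, 565, 499, 498, 487, 486, 351, 327, 327, 315, 315
The 2 values of 327 occupy positions 8–9 → each gets rank 8.
The 2 values of 315 occupy positions 10–11 → each gets rank 10.
Site 1 values → pooled ranks: 498→4, 487→5, 327→8, 327→8, 601→1, 315→10
Rank sum = 4 + 5 + 8 + 8 + 1 + 10 = 36

36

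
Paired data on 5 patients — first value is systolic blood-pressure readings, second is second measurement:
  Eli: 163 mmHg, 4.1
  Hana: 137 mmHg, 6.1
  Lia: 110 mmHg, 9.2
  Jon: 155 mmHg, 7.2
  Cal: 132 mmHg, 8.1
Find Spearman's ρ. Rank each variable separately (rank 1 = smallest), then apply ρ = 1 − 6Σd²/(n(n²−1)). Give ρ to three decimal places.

Ranks of variable 1: 5, 3, 1, 4, 2
Ranks of variable 2: 1, 2, 5, 3, 4
d = r₁ − r₂: 4, 1, -4, 1, -2
d²: 16, 1, 16, 1, 4; Σd² = 38
ρ = 1 − 6·38/(5·24) = 1 − 228/120 = -0.900

-0.900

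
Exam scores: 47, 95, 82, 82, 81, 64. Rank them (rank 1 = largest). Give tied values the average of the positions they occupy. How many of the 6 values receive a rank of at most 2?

Sorted (descending): 95, 82, 82, 81, 64, 47
The 2 values of 82 occupy positions 2–3 → average rank (2+3)/2 = 2.5.
Ranks ≤ 2: {1} → 1 value.

1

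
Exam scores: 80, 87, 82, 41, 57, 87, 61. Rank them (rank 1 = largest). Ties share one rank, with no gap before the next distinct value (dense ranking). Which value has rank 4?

Sorted (descending): 87, 87, 82, 80, 61, 57, 41
The 2 values of 87 share dense rank 1.
Remaining distinct values take the next consecutive integers.
Rank 4 → value 61.

61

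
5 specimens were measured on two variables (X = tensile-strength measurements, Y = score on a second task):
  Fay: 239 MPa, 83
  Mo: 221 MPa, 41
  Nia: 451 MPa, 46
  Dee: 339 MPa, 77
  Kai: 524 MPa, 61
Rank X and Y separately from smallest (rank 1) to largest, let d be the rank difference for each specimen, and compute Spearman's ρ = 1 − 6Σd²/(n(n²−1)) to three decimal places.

Ranks of variable 1: 2, 1, 4, 3, 5
Ranks of variable 2: 5, 1, 2, 4, 3
d = r₁ − r₂: -3, 0, 2, -1, 2
d²: 9, 0, 4, 1, 4; Σd² = 18
ρ = 1 − 6·18/(5·24) = 1 − 108/120 = 0.100

0.100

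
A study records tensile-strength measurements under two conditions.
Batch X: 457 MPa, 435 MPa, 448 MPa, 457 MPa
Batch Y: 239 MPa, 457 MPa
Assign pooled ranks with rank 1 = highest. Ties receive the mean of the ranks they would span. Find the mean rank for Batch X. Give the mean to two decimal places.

3.25

Sorted (descending): 457, 457, 457, 448, 435, 239
The 3 values of 457 occupy positions 1–3 → average rank 2.
Batch X values → pooled ranks: 457→2, 435→5, 448→4, 457→2
Mean rank = (2 + 5 + 4 + 2) / 4 = 3.25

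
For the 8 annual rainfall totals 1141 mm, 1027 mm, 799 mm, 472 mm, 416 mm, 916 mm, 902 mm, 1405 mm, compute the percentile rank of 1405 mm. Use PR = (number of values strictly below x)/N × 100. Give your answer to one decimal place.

87.5

N = 8.
Strictly below 1405: 7. Equal to 1405: 1.
PR = 7/8 × 100 = 87.5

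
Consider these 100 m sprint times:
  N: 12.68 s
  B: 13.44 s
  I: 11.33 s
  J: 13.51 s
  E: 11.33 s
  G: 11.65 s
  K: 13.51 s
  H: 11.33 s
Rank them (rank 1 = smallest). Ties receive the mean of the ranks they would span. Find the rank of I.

2

Sorted (ascending): 11.33, 11.33, 11.33, 11.65, 12.68, 13.44, 13.51, 13.51
The 3 values of 11.33 occupy positions 1–3 → average rank 2.
The 2 values of 13.51 occupy positions 7–8 → average rank (7+8)/2 = 7.5.
I has value 11.33 s → rank 2.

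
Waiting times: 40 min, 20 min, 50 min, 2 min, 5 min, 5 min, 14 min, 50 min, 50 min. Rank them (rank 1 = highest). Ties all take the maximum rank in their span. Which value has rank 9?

Sorted (descending): 50, 50, 50, 40, 20, 14, 5, 5, 2
The 3 values of 50 occupy positions 1–3 → each gets rank 3.
The 2 values of 5 occupy positions 7–8 → each gets rank 8.
Rank 9 → value 2.

2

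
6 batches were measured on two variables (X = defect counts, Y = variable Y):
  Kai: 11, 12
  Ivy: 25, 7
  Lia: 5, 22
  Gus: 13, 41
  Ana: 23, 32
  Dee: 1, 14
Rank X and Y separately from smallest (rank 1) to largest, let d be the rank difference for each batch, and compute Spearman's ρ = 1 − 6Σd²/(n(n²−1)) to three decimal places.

-0.086

Ranks of variable 1: 3, 6, 2, 4, 5, 1
Ranks of variable 2: 2, 1, 4, 6, 5, 3
d = r₁ − r₂: 1, 5, -2, -2, 0, -2
d²: 1, 25, 4, 4, 0, 4; Σd² = 38
ρ = 1 − 6·38/(6·35) = 1 − 228/210 = -0.086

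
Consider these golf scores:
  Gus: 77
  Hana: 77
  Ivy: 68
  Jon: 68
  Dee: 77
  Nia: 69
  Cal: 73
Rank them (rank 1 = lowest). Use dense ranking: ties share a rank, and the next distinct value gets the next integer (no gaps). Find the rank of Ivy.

Sorted (ascending): 68, 68, 69, 73, 77, 77, 77
The 2 values of 68 share dense rank 1.
The 3 values of 77 share dense rank 4.
Remaining distinct values take the next consecutive integers.
Ivy has value 68 → rank 1.

1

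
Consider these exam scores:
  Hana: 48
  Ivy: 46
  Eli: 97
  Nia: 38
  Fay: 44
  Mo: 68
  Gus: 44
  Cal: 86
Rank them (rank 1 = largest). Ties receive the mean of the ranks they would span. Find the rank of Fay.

6.5

Sorted (descending): 97, 86, 68, 48, 46, 44, 44, 38
The 2 values of 44 occupy positions 6–7 → average rank (6+7)/2 = 6.5.
Fay has value 44 → rank 6.5.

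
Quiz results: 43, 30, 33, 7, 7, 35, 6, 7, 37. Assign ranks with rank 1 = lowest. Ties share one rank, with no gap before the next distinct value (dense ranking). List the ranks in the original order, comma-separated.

Sorted (ascending): 6, 7, 7, 7, 30, 33, 35, 37, 43
The 3 values of 7 share dense rank 2.
Remaining distinct values take the next consecutive integers.

7, 3, 4, 2, 2, 5, 1, 2, 6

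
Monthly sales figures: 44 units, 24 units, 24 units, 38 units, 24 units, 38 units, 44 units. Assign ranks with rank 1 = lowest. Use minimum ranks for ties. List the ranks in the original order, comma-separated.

6, 1, 1, 4, 1, 4, 6

Sorted (ascending): 24, 24, 24, 38, 38, 44, 44
The 3 values of 24 occupy positions 1–3 → each gets rank 1.
The 2 values of 38 occupy positions 4–5 → each gets rank 4.
The 2 values of 44 occupy positions 6–7 → each gets rank 6.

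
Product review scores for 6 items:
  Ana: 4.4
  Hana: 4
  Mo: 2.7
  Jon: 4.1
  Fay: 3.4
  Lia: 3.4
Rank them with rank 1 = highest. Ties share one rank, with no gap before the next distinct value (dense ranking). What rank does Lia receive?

Sorted (descending): 4.4, 4.1, 4, 3.4, 3.4, 2.7
The 2 values of 3.4 share dense rank 4.
Remaining distinct values take the next consecutive integers.
Lia has value 3.4 → rank 4.

4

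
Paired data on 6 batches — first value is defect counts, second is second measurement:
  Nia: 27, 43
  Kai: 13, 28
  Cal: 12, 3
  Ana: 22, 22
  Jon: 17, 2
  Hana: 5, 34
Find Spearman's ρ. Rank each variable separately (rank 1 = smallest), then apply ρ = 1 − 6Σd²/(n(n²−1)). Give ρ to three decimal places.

0.143

Ranks of variable 1: 6, 3, 2, 5, 4, 1
Ranks of variable 2: 6, 4, 2, 3, 1, 5
d = r₁ − r₂: 0, -1, 0, 2, 3, -4
d²: 0, 1, 0, 4, 9, 16; Σd² = 30
ρ = 1 − 6·30/(6·35) = 1 − 180/210 = 0.143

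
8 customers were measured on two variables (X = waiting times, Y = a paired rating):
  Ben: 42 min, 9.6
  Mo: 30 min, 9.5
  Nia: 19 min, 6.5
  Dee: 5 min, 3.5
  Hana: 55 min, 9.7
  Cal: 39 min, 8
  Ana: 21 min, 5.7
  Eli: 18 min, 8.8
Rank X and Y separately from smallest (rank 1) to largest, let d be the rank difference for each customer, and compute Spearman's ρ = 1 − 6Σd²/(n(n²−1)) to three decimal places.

Ranks of variable 1: 7, 5, 3, 1, 8, 6, 4, 2
Ranks of variable 2: 7, 6, 3, 1, 8, 4, 2, 5
d = r₁ − r₂: 0, -1, 0, 0, 0, 2, 2, -3
d²: 0, 1, 0, 0, 0, 4, 4, 9; Σd² = 18
ρ = 1 − 6·18/(8·63) = 1 − 108/504 = 0.786

0.786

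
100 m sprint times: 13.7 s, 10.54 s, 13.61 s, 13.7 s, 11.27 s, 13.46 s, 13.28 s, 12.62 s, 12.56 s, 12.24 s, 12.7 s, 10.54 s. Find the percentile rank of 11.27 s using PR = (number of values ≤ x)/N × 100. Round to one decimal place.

25.0

N = 12.
Strictly below 11.27: 2. Equal to 11.27: 1.
PR = 3/12 × 100 = 25.0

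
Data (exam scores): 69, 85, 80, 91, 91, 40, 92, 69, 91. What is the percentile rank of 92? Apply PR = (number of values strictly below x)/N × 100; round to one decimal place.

88.9

N = 9.
Strictly below 92: 8. Equal to 92: 1.
PR = 8/9 × 100 = 88.9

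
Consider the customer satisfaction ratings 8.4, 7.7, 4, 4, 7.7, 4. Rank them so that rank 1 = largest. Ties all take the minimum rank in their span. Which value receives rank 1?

Sorted (descending): 8.4, 7.7, 7.7, 4, 4, 4
The 2 values of 7.7 occupy positions 2–3 → each gets rank 2.
The 3 values of 4 occupy positions 4–6 → each gets rank 4.
Rank 1 → value 8.4.

8.4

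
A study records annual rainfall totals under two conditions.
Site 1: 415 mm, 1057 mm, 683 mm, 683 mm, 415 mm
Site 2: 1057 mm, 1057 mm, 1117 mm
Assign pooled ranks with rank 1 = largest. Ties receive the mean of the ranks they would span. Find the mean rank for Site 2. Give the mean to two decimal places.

2.33

Sorted (descending): 1117, 1057, 1057, 1057, 683, 683, 415, 415
The 3 values of 1057 occupy positions 2–4 → average rank 3.
The 2 values of 683 occupy positions 5–6 → average rank (5+6)/2 = 5.5.
The 2 values of 415 occupy positions 7–8 → average rank (7+8)/2 = 7.5.
Site 2 values → pooled ranks: 1057→3, 1057→3, 1117→1
Mean rank = (3 + 3 + 1) / 3 = 2.33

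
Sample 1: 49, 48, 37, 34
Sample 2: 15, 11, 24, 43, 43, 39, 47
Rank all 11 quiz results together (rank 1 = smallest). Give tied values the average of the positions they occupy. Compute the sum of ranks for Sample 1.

30

Sorted (ascending): 11, 15, 24, 34, 37, 39, 43, 43, 47, 48, 49
The 2 values of 43 occupy positions 7–8 → average rank (7+8)/2 = 7.5.
Sample 1 values → pooled ranks: 49→11, 48→10, 37→5, 34→4
Rank sum = 11 + 10 + 5 + 4 = 30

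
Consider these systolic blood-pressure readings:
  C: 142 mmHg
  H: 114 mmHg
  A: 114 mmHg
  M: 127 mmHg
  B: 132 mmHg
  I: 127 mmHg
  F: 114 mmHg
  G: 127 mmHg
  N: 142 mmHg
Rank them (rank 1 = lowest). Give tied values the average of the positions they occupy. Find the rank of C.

Sorted (ascending): 114, 114, 114, 127, 127, 127, 132, 142, 142
The 3 values of 114 occupy positions 1–3 → average rank 2.
The 3 values of 127 occupy positions 4–6 → average rank 5.
The 2 values of 142 occupy positions 8–9 → average rank (8+9)/2 = 8.5.
C has value 142 mmHg → rank 8.5.

8.5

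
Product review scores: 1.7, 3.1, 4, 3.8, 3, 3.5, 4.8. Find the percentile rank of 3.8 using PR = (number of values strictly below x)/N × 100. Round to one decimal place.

N = 7.
Strictly below 3.8: 4. Equal to 3.8: 1.
PR = 4/7 × 100 = 57.1

57.1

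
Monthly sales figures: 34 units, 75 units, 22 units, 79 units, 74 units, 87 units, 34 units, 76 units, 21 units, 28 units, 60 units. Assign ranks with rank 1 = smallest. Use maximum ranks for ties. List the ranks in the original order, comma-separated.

Sorted (ascending): 21, 22, 28, 34, 34, 60, 74, 75, 76, 79, 87
The 2 values of 34 occupy positions 4–5 → each gets rank 5.

5, 8, 2, 10, 7, 11, 5, 9, 1, 3, 6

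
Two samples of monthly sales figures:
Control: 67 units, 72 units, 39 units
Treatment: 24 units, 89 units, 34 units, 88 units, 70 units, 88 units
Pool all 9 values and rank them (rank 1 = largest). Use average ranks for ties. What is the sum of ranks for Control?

Sorted (descending): 89, 88, 88, 72, 70, 67, 39, 34, 24
The 2 values of 88 occupy positions 2–3 → average rank (2+3)/2 = 2.5.
Control values → pooled ranks: 67→6, 72→4, 39→7
Rank sum = 6 + 4 + 7 = 17

17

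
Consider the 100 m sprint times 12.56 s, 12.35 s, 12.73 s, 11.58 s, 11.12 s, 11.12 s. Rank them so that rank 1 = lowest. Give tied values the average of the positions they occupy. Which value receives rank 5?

Sorted (ascending): 11.12, 11.12, 11.58, 12.35, 12.56, 12.73
The 2 values of 11.12 occupy positions 1–2 → average rank (1+2)/2 = 1.5.
Rank 5 → value 12.56.

12.56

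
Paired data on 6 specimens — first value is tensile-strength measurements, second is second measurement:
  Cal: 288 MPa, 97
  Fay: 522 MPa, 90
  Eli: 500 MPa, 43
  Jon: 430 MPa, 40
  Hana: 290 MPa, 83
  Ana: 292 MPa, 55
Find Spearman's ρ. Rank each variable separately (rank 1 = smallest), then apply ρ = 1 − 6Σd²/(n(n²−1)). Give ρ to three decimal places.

Ranks of variable 1: 1, 6, 5, 4, 2, 3
Ranks of variable 2: 6, 5, 2, 1, 4, 3
d = r₁ − r₂: -5, 1, 3, 3, -2, 0
d²: 25, 1, 9, 9, 4, 0; Σd² = 48
ρ = 1 − 6·48/(6·35) = 1 − 288/210 = -0.371

-0.371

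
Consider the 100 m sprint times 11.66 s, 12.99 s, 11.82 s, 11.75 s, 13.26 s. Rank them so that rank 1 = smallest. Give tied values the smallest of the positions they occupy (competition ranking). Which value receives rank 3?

11.82

Sorted (ascending): 11.66, 11.75, 11.82, 12.99, 13.26
No ties — each value takes its position as its rank.
Rank 3 → value 11.82.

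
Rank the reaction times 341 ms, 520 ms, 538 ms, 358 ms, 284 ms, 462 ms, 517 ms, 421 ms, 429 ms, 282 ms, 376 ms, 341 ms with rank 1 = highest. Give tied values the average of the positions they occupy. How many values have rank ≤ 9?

Sorted (descending): 538, 520, 517, 462, 429, 421, 376, 358, 341, 341, 284, 282
The 2 values of 341 occupy positions 9–10 → average rank (9+10)/2 = 9.5.
Ranks ≤ 9: {1, 2, 3, 4, 5, 6, 7, 8} → 8 values.

8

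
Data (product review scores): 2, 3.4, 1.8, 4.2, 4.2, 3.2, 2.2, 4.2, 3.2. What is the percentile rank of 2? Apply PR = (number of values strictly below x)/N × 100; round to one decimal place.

11.1

N = 9.
Strictly below 2: 1. Equal to 2: 1.
PR = 1/9 × 100 = 11.1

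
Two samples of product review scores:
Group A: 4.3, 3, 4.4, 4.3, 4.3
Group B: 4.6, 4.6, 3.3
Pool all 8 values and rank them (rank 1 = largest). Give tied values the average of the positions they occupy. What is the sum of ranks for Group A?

26

Sorted (descending): 4.6, 4.6, 4.4, 4.3, 4.3, 4.3, 3.3, 3
The 2 values of 4.6 occupy positions 1–2 → average rank (1+2)/2 = 1.5.
The 3 values of 4.3 occupy positions 4–6 → average rank 5.
Group A values → pooled ranks: 4.3→5, 3→8, 4.4→3, 4.3→5, 4.3→5
Rank sum = 5 + 8 + 3 + 5 + 5 = 26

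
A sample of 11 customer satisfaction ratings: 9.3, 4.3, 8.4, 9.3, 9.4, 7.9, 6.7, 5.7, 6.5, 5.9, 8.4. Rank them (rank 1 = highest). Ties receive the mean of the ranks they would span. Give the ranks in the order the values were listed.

Sorted (descending): 9.4, 9.3, 9.3, 8.4, 8.4, 7.9, 6.7, 6.5, 5.9, 5.7, 4.3
The 2 values of 9.3 occupy positions 2–3 → average rank (2+3)/2 = 2.5.
The 2 values of 8.4 occupy positions 4–5 → average rank (4+5)/2 = 4.5.

2.5, 11, 4.5, 2.5, 1, 6, 7, 10, 8, 9, 4.5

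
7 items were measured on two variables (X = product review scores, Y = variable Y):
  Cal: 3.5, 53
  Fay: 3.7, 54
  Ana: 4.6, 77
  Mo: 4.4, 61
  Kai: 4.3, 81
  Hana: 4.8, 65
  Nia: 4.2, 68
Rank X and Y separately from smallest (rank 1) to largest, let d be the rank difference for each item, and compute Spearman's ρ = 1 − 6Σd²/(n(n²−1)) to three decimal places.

0.536

Ranks of variable 1: 1, 2, 6, 5, 4, 7, 3
Ranks of variable 2: 1, 2, 6, 3, 7, 4, 5
d = r₁ − r₂: 0, 0, 0, 2, -3, 3, -2
d²: 0, 0, 0, 4, 9, 9, 4; Σd² = 26
ρ = 1 − 6·26/(7·48) = 1 − 156/336 = 0.536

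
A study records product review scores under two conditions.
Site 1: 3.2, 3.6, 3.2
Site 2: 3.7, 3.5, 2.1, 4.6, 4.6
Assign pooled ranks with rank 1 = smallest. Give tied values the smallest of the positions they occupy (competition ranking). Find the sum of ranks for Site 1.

Sorted (ascending): 2.1, 3.2, 3.2, 3.5, 3.6, 3.7, 4.6, 4.6
The 2 values of 3.2 occupy positions 2–3 → each gets rank 2.
The 2 values of 4.6 occupy positions 7–8 → each gets rank 7.
Site 1 values → pooled ranks: 3.2→2, 3.6→5, 3.2→2
Rank sum = 2 + 5 + 2 = 9

9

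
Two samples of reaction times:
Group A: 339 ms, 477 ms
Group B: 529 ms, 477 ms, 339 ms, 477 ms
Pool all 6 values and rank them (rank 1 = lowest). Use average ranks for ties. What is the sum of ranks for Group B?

15.5

Sorted (ascending): 339, 339, 477, 477, 477, 529
The 2 values of 339 occupy positions 1–2 → average rank (1+2)/2 = 1.5.
The 3 values of 477 occupy positions 3–5 → average rank 4.
Group B values → pooled ranks: 529→6, 477→4, 339→1.5, 477→4
Rank sum = 6 + 4 + 1.5 + 4 = 15.5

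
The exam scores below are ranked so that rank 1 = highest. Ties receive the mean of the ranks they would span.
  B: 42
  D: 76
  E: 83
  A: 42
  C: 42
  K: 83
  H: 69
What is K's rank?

1.5

Sorted (descending): 83, 83, 76, 69, 42, 42, 42
The 2 values of 83 occupy positions 1–2 → average rank (1+2)/2 = 1.5.
The 3 values of 42 occupy positions 5–7 → average rank 6.
K has value 83 → rank 1.5.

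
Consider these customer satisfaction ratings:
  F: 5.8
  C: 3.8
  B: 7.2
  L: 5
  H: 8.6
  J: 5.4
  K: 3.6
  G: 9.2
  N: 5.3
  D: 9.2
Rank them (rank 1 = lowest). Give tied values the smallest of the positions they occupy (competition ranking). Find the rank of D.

9

Sorted (ascending): 3.6, 3.8, 5, 5.3, 5.4, 5.8, 7.2, 8.6, 9.2, 9.2
The 2 values of 9.2 occupy positions 9–10 → each gets rank 9.
D has value 9.2 → rank 9.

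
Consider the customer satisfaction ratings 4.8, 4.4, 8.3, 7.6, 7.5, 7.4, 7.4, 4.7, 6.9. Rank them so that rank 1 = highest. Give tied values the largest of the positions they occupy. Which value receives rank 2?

7.6

Sorted (descending): 8.3, 7.6, 7.5, 7.4, 7.4, 6.9, 4.8, 4.7, 4.4
The 2 values of 7.4 occupy positions 4–5 → each gets rank 5.
Rank 2 → value 7.6.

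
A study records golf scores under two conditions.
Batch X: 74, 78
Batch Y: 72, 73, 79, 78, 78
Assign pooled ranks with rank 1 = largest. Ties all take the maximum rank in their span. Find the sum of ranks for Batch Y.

Sorted (descending): 79, 78, 78, 78, 74, 73, 72
The 3 values of 78 occupy positions 2–4 → each gets rank 4.
Batch Y values → pooled ranks: 72→7, 73→6, 79→1, 78→4, 78→4
Rank sum = 7 + 6 + 1 + 4 + 4 = 22

22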